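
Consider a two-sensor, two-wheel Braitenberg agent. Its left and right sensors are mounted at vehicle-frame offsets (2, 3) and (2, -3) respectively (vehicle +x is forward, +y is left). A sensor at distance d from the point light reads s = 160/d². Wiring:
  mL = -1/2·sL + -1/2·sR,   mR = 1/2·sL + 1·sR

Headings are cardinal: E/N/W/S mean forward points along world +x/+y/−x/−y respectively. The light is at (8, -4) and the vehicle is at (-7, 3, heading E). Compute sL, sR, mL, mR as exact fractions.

160/269 32/37 -7264/9953 11568/9953

left sensor world pos  = (-5, 6); dL² = 269
right sensor world pos = (-5, 0); dR² = 185
sL = 160/269 = 160/269
sR = 160/185 = 32/37
mL = -1/2·sL + -1/2·sR = -7264/9953
mR = 1/2·sL + 1·sR = 11568/9953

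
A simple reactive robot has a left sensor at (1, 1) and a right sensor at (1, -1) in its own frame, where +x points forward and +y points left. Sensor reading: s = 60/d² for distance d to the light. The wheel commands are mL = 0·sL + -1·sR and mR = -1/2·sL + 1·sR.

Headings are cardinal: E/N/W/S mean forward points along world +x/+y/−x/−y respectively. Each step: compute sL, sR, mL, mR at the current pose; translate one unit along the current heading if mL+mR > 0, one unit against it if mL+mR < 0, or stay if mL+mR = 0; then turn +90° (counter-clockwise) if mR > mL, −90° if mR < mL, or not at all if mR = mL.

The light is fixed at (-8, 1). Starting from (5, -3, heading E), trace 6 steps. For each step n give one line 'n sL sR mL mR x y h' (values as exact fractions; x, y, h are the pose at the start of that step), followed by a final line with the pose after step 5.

n=0: pose=(5,-3,E); sL=12/41, sR=60/221; mL=-60/221, mR=1134/9061; mL+mR=-6/41 → advance -1; mR−mL=3594/9061 → turn +1·90°
n=1: pose=(4,-3,N); sL=6/13, sR=30/89; mL=-30/89, mR=123/1157; mL+mR=-3/13 → advance -1; mR−mL=513/1157 → turn +1·90°
n=2: pose=(4,-4,W); sL=60/157, sR=60/137; mL=-60/137, mR=5310/21509; mL+mR=-30/157 → advance -1; mR−mL=14730/21509 → turn +1·90°
n=3: pose=(5,-4,S); sL=15/58, sR=1/3; mL=-1/3, mR=71/348; mL+mR=-15/116 → advance -1; mR−mL=187/348 → turn +1·90°
n=4: pose=(5,-3,E); sL=12/41, sR=60/221; mL=-60/221, mR=1134/9061; mL+mR=-6/41 → advance -1; mR−mL=3594/9061 → turn +1·90°
n=5: pose=(4,-3,N); sL=6/13, sR=30/89; mL=-30/89, mR=123/1157; mL+mR=-3/13 → advance -1; mR−mL=513/1157 → turn +1·90°

0 12/41 60/221 -60/221 1134/9061 5 -3 E
1 6/13 30/89 -30/89 123/1157 4 -3 N
2 60/157 60/137 -60/137 5310/21509 4 -4 W
3 15/58 1/3 -1/3 71/348 5 -4 S
4 12/41 60/221 -60/221 1134/9061 5 -3 E
5 6/13 30/89 -30/89 123/1157 4 -3 N
final 4 -4 W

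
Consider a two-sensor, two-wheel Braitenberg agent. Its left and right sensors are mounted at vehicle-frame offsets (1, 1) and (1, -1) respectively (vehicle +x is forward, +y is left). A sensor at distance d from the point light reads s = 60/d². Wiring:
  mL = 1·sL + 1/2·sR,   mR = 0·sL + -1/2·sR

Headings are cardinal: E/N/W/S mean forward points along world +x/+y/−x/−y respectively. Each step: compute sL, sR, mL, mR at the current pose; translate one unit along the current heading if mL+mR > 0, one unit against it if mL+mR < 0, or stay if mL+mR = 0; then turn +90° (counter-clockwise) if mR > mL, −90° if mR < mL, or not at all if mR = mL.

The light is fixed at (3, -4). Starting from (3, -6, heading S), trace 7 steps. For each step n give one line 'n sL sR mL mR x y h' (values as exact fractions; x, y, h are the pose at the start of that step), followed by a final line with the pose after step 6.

n=0: pose=(3,-6,S); sL=6, sR=6; mL=9, mR=-3; mL+mR=6 → advance +1; mR−mL=-12 → turn -1·90°
n=1: pose=(3,-7,W); sL=60/17, sR=12; mL=162/17, mR=-6; mL+mR=60/17 → advance +1; mR−mL=-264/17 → turn -1·90°
n=2: pose=(2,-7,N); sL=15/2, sR=15; mL=15, mR=-15/2; mL+mR=15/2 → advance +1; mR−mL=-45/2 → turn -1·90°
n=3: pose=(2,-6,E); sL=60, sR=20/3; mL=190/3, mR=-10/3; mL+mR=60 → advance +1; mR−mL=-200/3 → turn -1·90°
n=4: pose=(3,-6,S); sL=6, sR=6; mL=9, mR=-3; mL+mR=6 → advance +1; mR−mL=-12 → turn -1·90°
n=5: pose=(3,-7,W); sL=60/17, sR=12; mL=162/17, mR=-6; mL+mR=60/17 → advance +1; mR−mL=-264/17 → turn -1·90°
n=6: pose=(2,-7,N); sL=15/2, sR=15; mL=15, mR=-15/2; mL+mR=15/2 → advance +1; mR−mL=-45/2 → turn -1·90°

0 6 6 9 -3 3 -6 S
1 60/17 12 162/17 -6 3 -7 W
2 15/2 15 15 -15/2 2 -7 N
3 60 20/3 190/3 -10/3 2 -6 E
4 6 6 9 -3 3 -6 S
5 60/17 12 162/17 -6 3 -7 W
6 15/2 15 15 -15/2 2 -7 N
final 2 -6 E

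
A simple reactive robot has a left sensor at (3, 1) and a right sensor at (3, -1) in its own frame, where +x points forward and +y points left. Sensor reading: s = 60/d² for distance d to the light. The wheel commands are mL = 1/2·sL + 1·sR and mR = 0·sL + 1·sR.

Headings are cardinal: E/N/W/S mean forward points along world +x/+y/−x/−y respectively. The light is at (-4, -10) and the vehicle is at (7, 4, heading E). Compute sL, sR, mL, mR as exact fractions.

left sensor world pos  = (10, 5); dL² = 421
right sensor world pos = (10, 3); dR² = 365
sL = 60/421 = 60/421
sR = 60/365 = 12/73
mL = 1/2·sL + 1·sR = 7242/30733
mR = 0·sL + 1·sR = 12/73

60/421 12/73 7242/30733 12/73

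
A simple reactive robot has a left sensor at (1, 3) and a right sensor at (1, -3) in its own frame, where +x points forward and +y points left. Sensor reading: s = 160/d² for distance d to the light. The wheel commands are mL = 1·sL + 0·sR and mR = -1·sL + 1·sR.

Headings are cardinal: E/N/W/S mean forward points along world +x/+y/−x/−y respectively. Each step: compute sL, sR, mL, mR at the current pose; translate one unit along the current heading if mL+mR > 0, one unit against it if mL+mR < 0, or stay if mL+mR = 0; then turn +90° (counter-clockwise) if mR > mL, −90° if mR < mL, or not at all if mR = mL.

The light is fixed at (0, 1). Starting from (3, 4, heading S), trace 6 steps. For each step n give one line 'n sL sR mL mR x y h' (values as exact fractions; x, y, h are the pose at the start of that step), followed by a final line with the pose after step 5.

n=0: pose=(3,4,S); sL=4, sR=40; mL=4, mR=36; mL+mR=40 → advance +1; mR−mL=32 → turn +1·90°
n=1: pose=(3,3,E); sL=160/41, sR=160/17; mL=160/41, mR=3840/697; mL+mR=160/17 → advance +1; mR−mL=1120/697 → turn +1·90°
n=2: pose=(4,3,N); sL=16, sR=80/29; mL=16, mR=-384/29; mL+mR=80/29 → advance +1; mR−mL=-848/29 → turn -1·90°
n=3: pose=(4,4,E); sL=160/61, sR=32/5; mL=160/61, mR=1152/305; mL+mR=32/5 → advance +1; mR−mL=352/305 → turn +1·90°
n=4: pose=(5,4,N); sL=8, sR=2; mL=8, mR=-6; mL+mR=2 → advance +1; mR−mL=-14 → turn -1·90°
n=5: pose=(5,5,E); sL=32/17, sR=160/37; mL=32/17, mR=1536/629; mL+mR=160/37 → advance +1; mR−mL=352/629 → turn +1·90°

0 4 40 4 36 3 4 S
1 160/41 160/17 160/41 3840/697 3 3 E
2 16 80/29 16 -384/29 4 3 N
3 160/61 32/5 160/61 1152/305 4 4 E
4 8 2 8 -6 5 4 N
5 32/17 160/37 32/17 1536/629 5 5 E
final 6 5 N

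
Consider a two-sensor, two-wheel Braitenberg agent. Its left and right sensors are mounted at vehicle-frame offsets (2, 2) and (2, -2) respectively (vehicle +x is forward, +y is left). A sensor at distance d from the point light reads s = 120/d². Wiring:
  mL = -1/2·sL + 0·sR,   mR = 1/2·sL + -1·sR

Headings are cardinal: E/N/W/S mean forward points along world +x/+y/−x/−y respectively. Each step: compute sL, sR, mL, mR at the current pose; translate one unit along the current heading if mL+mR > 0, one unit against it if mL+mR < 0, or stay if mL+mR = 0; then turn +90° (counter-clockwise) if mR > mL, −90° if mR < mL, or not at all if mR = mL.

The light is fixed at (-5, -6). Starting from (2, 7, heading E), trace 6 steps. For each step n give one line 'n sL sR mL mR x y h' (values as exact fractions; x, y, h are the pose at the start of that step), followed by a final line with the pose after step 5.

n=0: pose=(2,7,E); sL=20/51, sR=60/101; mL=-10/51, mR=-2050/5151; mL+mR=-60/101 → advance -1; mR−mL=-1040/5151 → turn -1·90°
n=1: pose=(1,7,S); sL=24/37, sR=120/137; mL=-12/37, mR=-2796/5069; mL+mR=-120/137 → advance -1; mR−mL=-1152/5069 → turn -1·90°
n=2: pose=(1,8,W); sL=3/4, sR=15/34; mL=-3/8, mR=-9/136; mL+mR=-15/34 → advance -1; mR−mL=21/68 → turn +1·90°
n=3: pose=(2,8,S); sL=8/15, sR=120/169; mL=-4/15, mR=-1124/2535; mL+mR=-120/169 → advance -1; mR−mL=-448/2535 → turn -1·90°
n=4: pose=(2,9,W); sL=60/97, sR=60/157; mL=-30/97, mR=-1110/15229; mL+mR=-60/157 → advance -1; mR−mL=3600/15229 → turn +1·90°
n=5: pose=(3,9,S); sL=120/269, sR=24/41; mL=-60/269, mR=-3996/11029; mL+mR=-24/41 → advance -1; mR−mL=-1536/11029 → turn -1·90°

0 20/51 60/101 -10/51 -2050/5151 2 7 E
1 24/37 120/137 -12/37 -2796/5069 1 7 S
2 3/4 15/34 -3/8 -9/136 1 8 W
3 8/15 120/169 -4/15 -1124/2535 2 8 S
4 60/97 60/157 -30/97 -1110/15229 2 9 W
5 120/269 24/41 -60/269 -3996/11029 3 9 S
final 3 10 W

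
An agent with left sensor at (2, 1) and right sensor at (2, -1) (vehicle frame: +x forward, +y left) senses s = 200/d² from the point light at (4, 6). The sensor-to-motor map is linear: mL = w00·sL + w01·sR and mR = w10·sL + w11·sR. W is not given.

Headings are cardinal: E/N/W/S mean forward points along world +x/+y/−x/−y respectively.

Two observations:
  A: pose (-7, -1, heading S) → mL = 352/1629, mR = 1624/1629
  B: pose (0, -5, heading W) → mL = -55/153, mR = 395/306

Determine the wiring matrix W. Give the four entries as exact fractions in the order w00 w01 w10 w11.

1 -1 1/2 1/2

obs A: pose=(-7,-1,S) → sL=200/181, sR=8/9, mL=352/1629, mR=1624/1629
obs B: pose=(0,-5,W) → sL=10/9, sR=25/17, mL=-55/153, mR=395/306
sensor matrix S = [[200/181, 8/9], [10/9, 25/17]]; det S = 158840/249237
solve [mL_A; mL_B] = S·[w00; w01] and [mR_A; mR_B] = S·[w10; w11]:
  w00 = 1, w01 = -1, w10 = 1/2, w11 = 1/2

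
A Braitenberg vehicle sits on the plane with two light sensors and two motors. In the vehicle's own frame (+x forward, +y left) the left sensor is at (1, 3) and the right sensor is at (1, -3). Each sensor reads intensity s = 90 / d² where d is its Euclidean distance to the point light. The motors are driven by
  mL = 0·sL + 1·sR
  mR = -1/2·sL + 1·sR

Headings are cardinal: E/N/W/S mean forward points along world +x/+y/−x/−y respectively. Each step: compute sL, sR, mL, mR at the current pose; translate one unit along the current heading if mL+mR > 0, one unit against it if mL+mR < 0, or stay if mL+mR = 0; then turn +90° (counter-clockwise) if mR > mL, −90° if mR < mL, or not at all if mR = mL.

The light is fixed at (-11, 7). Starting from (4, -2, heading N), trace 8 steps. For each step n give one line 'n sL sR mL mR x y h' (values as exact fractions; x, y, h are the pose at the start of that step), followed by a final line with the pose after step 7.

0 45/104 45/194 45/194 315/20176 4 -2 N
1 90/281 90/377 90/377 8325/105937 4 -1 E
2 45/221 9/25 9/25 2853/11050 5 -1 S
3 10/41 10/29 10/29 265/1189 5 -2 W
4 45/104 45/194 45/194 315/20176 4 -2 N
5 90/281 90/377 90/377 8325/105937 4 -1 E
6 45/221 9/25 9/25 2853/11050 5 -1 S
7 10/41 10/29 10/29 265/1189 5 -2 W
final 4 -2 N

n=0: pose=(4,-2,N); sL=45/104, sR=45/194; mL=45/194, mR=315/20176; mL+mR=4995/20176 → advance +1; mR−mL=-45/208 → turn -1·90°
n=1: pose=(4,-1,E); sL=90/281, sR=90/377; mL=90/377, mR=8325/105937; mL+mR=33615/105937 → advance +1; mR−mL=-45/281 → turn -1·90°
n=2: pose=(5,-1,S); sL=45/221, sR=9/25; mL=9/25, mR=2853/11050; mL+mR=6831/11050 → advance +1; mR−mL=-45/442 → turn -1·90°
n=3: pose=(5,-2,W); sL=10/41, sR=10/29; mL=10/29, mR=265/1189; mL+mR=675/1189 → advance +1; mR−mL=-5/41 → turn -1·90°
n=4: pose=(4,-2,N); sL=45/104, sR=45/194; mL=45/194, mR=315/20176; mL+mR=4995/20176 → advance +1; mR−mL=-45/208 → turn -1·90°
n=5: pose=(4,-1,E); sL=90/281, sR=90/377; mL=90/377, mR=8325/105937; mL+mR=33615/105937 → advance +1; mR−mL=-45/281 → turn -1·90°
n=6: pose=(5,-1,S); sL=45/221, sR=9/25; mL=9/25, mR=2853/11050; mL+mR=6831/11050 → advance +1; mR−mL=-45/442 → turn -1·90°
n=7: pose=(5,-2,W); sL=10/41, sR=10/29; mL=10/29, mR=265/1189; mL+mR=675/1189 → advance +1; mR−mL=-5/41 → turn -1·90°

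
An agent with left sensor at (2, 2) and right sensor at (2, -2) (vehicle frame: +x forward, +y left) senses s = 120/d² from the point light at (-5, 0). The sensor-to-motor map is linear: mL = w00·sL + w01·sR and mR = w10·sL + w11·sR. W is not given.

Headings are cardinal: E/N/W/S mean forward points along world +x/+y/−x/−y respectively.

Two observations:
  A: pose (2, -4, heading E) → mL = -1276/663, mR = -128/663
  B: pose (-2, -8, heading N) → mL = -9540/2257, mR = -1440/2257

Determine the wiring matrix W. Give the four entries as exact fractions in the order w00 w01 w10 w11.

-1 -1/2 -1/2 1/2

obs A: pose=(2,-4,E) → sL=24/17, sR=40/39, mL=-1276/663, mR=-128/663
obs B: pose=(-2,-8,N) → sL=120/37, sR=120/61, mL=-9540/2257, mR=-1440/2257
sensor matrix S = [[24/17, 40/39], [120/37, 120/61]]; det S = -273920/498797
solve [mL_A; mL_B] = S·[w00; w01] and [mR_A; mR_B] = S·[w10; w11]:
  w00 = -1, w01 = -1/2, w10 = -1/2, w11 = 1/2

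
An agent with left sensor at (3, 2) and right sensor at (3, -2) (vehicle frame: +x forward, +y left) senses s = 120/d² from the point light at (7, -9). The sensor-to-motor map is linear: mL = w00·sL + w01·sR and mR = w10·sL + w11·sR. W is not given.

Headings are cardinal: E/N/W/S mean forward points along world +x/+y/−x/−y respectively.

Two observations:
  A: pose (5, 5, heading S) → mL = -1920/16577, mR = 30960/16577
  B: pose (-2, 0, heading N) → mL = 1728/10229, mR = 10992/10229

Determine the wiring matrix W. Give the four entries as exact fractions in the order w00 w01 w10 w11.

obs A: pose=(5,5,S) → sL=120/121, sR=120/137, mL=-1920/16577, mR=30960/16577
obs B: pose=(-2,0,N) → sL=24/53, sR=120/193, mL=1728/10229, mR=10992/10229
sensor matrix S = [[120/121, 120/137], [24/53, 120/193]]; det S = 37301760/169566133
solve [mL_A; mL_B] = S·[w00; w01] and [mR_A; mR_B] = S·[w10; w11]:
  w00 = -1, w01 = 1, w10 = 1, w11 = 1

-1 1 1 1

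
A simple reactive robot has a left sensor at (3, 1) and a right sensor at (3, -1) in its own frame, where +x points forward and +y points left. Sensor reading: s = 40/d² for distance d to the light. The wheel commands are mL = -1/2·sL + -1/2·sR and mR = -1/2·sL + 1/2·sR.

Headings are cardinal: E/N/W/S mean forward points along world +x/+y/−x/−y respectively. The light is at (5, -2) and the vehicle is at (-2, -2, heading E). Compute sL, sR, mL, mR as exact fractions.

left sensor world pos  = (1, -1); dL² = 17
right sensor world pos = (1, -3); dR² = 17
sL = 40/17 = 40/17
sR = 40/17 = 40/17
mL = -1/2·sL + -1/2·sR = -40/17
mR = -1/2·sL + 1/2·sR = 0

40/17 40/17 -40/17 0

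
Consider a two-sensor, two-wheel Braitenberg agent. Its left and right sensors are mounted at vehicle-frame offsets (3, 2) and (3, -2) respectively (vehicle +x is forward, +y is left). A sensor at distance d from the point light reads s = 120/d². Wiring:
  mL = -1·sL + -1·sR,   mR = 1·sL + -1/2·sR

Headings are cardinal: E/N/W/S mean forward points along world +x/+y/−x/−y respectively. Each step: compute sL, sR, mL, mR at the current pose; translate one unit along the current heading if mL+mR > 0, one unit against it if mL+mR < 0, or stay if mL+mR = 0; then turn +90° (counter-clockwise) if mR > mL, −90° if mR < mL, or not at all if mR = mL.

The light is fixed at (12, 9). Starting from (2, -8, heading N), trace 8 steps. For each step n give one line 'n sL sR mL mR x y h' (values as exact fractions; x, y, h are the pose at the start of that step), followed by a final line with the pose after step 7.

0 6/17 6/13 -180/221 27/221 2 -8 N
1 120/569 24/85 -23856/48365 3372/48365 2 -9 W
2 12/49 60/281 -6312/13769 1902/13769 3 -9 S
3 40/87 120/397 -26320/34539 10660/34539 3 -8 E
4 6/17 6/13 -180/221 27/221 2 -8 N
5 120/569 24/85 -23856/48365 3372/48365 2 -9 W
6 12/49 60/281 -6312/13769 1902/13769 3 -9 S
7 40/87 120/397 -26320/34539 10660/34539 3 -8 E
final 2 -8 N

n=0: pose=(2,-8,N); sL=6/17, sR=6/13; mL=-180/221, mR=27/221; mL+mR=-9/13 → advance -1; mR−mL=207/221 → turn +1·90°
n=1: pose=(2,-9,W); sL=120/569, sR=24/85; mL=-23856/48365, mR=3372/48365; mL+mR=-36/85 → advance -1; mR−mL=27228/48365 → turn +1·90°
n=2: pose=(3,-9,S); sL=12/49, sR=60/281; mL=-6312/13769, mR=1902/13769; mL+mR=-90/281 → advance -1; mR−mL=8214/13769 → turn +1·90°
n=3: pose=(3,-8,E); sL=40/87, sR=120/397; mL=-26320/34539, mR=10660/34539; mL+mR=-180/397 → advance -1; mR−mL=36980/34539 → turn +1·90°
n=4: pose=(2,-8,N); sL=6/17, sR=6/13; mL=-180/221, mR=27/221; mL+mR=-9/13 → advance -1; mR−mL=207/221 → turn +1·90°
n=5: pose=(2,-9,W); sL=120/569, sR=24/85; mL=-23856/48365, mR=3372/48365; mL+mR=-36/85 → advance -1; mR−mL=27228/48365 → turn +1·90°
n=6: pose=(3,-9,S); sL=12/49, sR=60/281; mL=-6312/13769, mR=1902/13769; mL+mR=-90/281 → advance -1; mR−mL=8214/13769 → turn +1·90°
n=7: pose=(3,-8,E); sL=40/87, sR=120/397; mL=-26320/34539, mR=10660/34539; mL+mR=-180/397 → advance -1; mR−mL=36980/34539 → turn +1·90°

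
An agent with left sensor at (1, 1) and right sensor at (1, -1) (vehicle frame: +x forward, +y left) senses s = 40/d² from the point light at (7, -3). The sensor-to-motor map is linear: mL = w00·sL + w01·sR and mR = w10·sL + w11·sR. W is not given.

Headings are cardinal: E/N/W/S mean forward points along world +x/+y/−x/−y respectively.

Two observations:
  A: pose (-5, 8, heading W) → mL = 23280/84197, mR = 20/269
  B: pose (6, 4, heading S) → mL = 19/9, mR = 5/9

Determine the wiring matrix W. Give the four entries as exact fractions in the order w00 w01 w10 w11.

obs A: pose=(-5,8,W) → sL=40/269, sR=40/313, mL=23280/84197, mR=20/269
obs B: pose=(6,4,S) → sL=10/9, sR=1, mL=19/9, mR=5/9
sensor matrix S = [[40/269, 40/313], [10/9, 1]]; det S = 5080/757773
solve [mL_A; mL_B] = S·[w00; w01] and [mR_A; mR_B] = S·[w10; w11]:
  w00 = 1, w01 = 1, w10 = 1/2, w11 = 0

1 1 1/2 0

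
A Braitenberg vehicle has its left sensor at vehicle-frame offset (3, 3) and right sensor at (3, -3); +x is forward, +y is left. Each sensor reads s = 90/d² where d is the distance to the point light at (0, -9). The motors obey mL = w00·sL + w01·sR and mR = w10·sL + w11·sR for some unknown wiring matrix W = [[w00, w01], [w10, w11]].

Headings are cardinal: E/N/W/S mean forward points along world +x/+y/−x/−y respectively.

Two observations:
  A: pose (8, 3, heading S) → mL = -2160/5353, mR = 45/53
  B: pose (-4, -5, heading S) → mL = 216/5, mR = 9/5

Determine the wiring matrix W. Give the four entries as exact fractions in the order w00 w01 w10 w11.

1 -1 0 1

obs A: pose=(8,3,S) → sL=45/101, sR=45/53, mL=-2160/5353, mR=45/53
obs B: pose=(-4,-5,S) → sL=45, sR=9/5, mL=216/5, mR=9/5
sensor matrix S = [[45/101, 45/53], [45, 9/5]]; det S = -200232/5353
solve [mL_A; mL_B] = S·[w00; w01] and [mR_A; mR_B] = S·[w10; w11]:
  w00 = 1, w01 = -1, w10 = 0, w11 = 1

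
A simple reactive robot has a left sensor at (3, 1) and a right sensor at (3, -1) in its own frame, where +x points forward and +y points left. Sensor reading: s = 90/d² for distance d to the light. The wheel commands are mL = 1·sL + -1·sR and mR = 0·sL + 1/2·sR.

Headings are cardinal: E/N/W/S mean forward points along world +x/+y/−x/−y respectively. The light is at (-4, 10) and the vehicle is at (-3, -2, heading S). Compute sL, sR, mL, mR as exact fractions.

left sensor world pos  = (-2, -5); dL² = 229
right sensor world pos = (-4, -5); dR² = 225
sL = 90/229 = 90/229
sR = 90/225 = 2/5
mL = 1·sL + -1·sR = -8/1145
mR = 0·sL + 1/2·sR = 1/5

90/229 2/5 -8/1145 1/5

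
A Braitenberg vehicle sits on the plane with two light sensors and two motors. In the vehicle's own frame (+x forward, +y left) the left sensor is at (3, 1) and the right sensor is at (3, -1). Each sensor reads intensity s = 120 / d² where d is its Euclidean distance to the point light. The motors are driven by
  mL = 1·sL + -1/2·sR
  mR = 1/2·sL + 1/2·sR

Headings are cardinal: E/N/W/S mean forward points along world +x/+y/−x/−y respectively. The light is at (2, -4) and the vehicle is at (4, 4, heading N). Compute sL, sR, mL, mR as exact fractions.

left sensor world pos  = (3, 7); dL² = 122
right sensor world pos = (5, 7); dR² = 130
sL = 120/122 = 60/61
sR = 120/130 = 12/13
mL = 1·sL + -1/2·sR = 414/793
mR = 1/2·sL + 1/2·sR = 756/793

60/61 12/13 414/793 756/793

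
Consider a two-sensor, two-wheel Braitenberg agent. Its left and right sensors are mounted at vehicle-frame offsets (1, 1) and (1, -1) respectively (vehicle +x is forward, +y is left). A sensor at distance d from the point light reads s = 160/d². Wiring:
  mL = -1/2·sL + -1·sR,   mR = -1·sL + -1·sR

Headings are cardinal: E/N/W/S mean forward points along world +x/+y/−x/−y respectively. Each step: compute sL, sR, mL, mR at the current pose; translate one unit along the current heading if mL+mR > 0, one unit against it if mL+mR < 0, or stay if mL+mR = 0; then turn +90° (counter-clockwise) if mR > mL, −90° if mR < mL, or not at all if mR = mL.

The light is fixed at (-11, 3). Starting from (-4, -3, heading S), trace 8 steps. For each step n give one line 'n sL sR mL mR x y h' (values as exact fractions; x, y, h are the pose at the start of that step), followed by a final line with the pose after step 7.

n=0: pose=(-4,-3,S); sL=160/113, sR=32/17; mL=-4976/1921, mR=-6336/1921; mL+mR=-11312/1921 → advance -1; mR−mL=-80/113 → turn -1·90°
n=1: pose=(-4,-2,W); sL=20/9, sR=40/13; mL=-490/117, mR=-620/117; mL+mR=-370/39 → advance -1; mR−mL=-10/9 → turn -1·90°
n=2: pose=(-3,-2,N); sL=32/13, sR=160/97; mL=-3632/1261, mR=-5184/1261; mL+mR=-8816/1261 → advance -1; mR−mL=-16/13 → turn -1·90°
n=3: pose=(-3,-3,E); sL=80/53, sR=16/13; mL=-1368/689, mR=-1888/689; mL+mR=-3256/689 → advance -1; mR−mL=-40/53 → turn -1·90°
n=4: pose=(-4,-3,S); sL=160/113, sR=32/17; mL=-4976/1921, mR=-6336/1921; mL+mR=-11312/1921 → advance -1; mR−mL=-80/113 → turn -1·90°
n=5: pose=(-4,-2,W); sL=20/9, sR=40/13; mL=-490/117, mR=-620/117; mL+mR=-370/39 → advance -1; mR−mL=-10/9 → turn -1·90°
n=6: pose=(-3,-2,N); sL=32/13, sR=160/97; mL=-3632/1261, mR=-5184/1261; mL+mR=-8816/1261 → advance -1; mR−mL=-16/13 → turn -1·90°
n=7: pose=(-3,-3,E); sL=80/53, sR=16/13; mL=-1368/689, mR=-1888/689; mL+mR=-3256/689 → advance -1; mR−mL=-40/53 → turn -1·90°

0 160/113 32/17 -4976/1921 -6336/1921 -4 -3 S
1 20/9 40/13 -490/117 -620/117 -4 -2 W
2 32/13 160/97 -3632/1261 -5184/1261 -3 -2 N
3 80/53 16/13 -1368/689 -1888/689 -3 -3 E
4 160/113 32/17 -4976/1921 -6336/1921 -4 -3 S
5 20/9 40/13 -490/117 -620/117 -4 -2 W
6 32/13 160/97 -3632/1261 -5184/1261 -3 -2 N
7 80/53 16/13 -1368/689 -1888/689 -3 -3 E
final -4 -3 S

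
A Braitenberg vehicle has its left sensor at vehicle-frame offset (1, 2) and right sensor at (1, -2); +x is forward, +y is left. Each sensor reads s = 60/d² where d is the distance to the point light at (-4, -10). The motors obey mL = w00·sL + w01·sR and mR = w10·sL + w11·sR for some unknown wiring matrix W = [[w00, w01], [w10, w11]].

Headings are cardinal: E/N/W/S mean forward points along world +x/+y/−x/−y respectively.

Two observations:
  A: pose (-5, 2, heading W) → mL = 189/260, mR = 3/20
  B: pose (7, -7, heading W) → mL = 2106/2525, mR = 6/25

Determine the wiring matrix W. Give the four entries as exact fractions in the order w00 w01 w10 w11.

1 1/2 0 1/2

obs A: pose=(-5,2,W) → sL=15/26, sR=3/10, mL=189/260, mR=3/20
obs B: pose=(7,-7,W) → sL=60/101, sR=12/25, mL=2106/2525, mR=6/25
sensor matrix S = [[15/26, 3/10], [60/101, 12/25]]; det S = 648/6565
solve [mL_A; mL_B] = S·[w00; w01] and [mR_A; mR_B] = S·[w10; w11]:
  w00 = 1, w01 = 1/2, w10 = 0, w11 = 1/2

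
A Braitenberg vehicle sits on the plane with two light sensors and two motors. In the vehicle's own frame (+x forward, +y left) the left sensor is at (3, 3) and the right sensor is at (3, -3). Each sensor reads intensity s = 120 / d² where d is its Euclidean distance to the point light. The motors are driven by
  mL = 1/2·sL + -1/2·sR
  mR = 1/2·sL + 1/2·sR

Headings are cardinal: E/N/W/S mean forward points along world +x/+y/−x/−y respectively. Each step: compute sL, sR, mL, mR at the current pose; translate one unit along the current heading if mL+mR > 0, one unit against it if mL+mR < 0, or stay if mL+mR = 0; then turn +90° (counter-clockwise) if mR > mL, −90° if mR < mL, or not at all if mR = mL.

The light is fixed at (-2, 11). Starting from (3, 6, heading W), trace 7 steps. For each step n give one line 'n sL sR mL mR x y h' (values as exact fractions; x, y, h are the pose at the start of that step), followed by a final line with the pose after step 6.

n=0: pose=(3,6,W); sL=30/17, sR=15; mL=-225/34, mR=285/34; mL+mR=30/17 → advance +1; mR−mL=15 → turn +1·90°
n=1: pose=(2,6,S); sL=120/113, sR=24/13; mL=-576/1469, mR=2136/1469; mL+mR=120/113 → advance +1; mR−mL=24/13 → turn +1·90°
n=2: pose=(2,5,E); sL=60/29, sR=12/13; mL=216/377, mR=564/377; mL+mR=60/29 → advance +1; mR−mL=12/13 → turn +1·90°
n=3: pose=(3,5,N); sL=120/13, sR=120/73; mL=3600/949, mR=5160/949; mL+mR=120/13 → advance +1; mR−mL=120/73 → turn +1·90°
n=4: pose=(3,6,W); sL=30/17, sR=15; mL=-225/34, mR=285/34; mL+mR=30/17 → advance +1; mR−mL=15 → turn +1·90°
n=5: pose=(2,6,S); sL=120/113, sR=24/13; mL=-576/1469, mR=2136/1469; mL+mR=120/113 → advance +1; mR−mL=24/13 → turn +1·90°
n=6: pose=(2,5,E); sL=60/29, sR=12/13; mL=216/377, mR=564/377; mL+mR=60/29 → advance +1; mR−mL=12/13 → turn +1·90°

0 30/17 15 -225/34 285/34 3 6 W
1 120/113 24/13 -576/1469 2136/1469 2 6 S
2 60/29 12/13 216/377 564/377 2 5 E
3 120/13 120/73 3600/949 5160/949 3 5 N
4 30/17 15 -225/34 285/34 3 6 W
5 120/113 24/13 -576/1469 2136/1469 2 6 S
6 60/29 12/13 216/377 564/377 2 5 E
final 3 5 N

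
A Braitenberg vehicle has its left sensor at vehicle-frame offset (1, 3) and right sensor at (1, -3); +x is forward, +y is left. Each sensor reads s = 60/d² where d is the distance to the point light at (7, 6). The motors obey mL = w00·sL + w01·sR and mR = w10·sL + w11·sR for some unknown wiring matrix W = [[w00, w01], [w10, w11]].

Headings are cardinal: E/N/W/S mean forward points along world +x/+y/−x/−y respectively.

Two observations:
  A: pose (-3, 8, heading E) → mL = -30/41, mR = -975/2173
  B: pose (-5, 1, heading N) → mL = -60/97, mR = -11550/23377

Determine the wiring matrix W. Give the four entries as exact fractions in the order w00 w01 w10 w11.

0 -1 1/2 -1

obs A: pose=(-3,8,E) → sL=30/53, sR=30/41, mL=-30/41, mR=-975/2173
obs B: pose=(-5,1,N) → sL=60/241, sR=60/97, mL=-60/97, mR=-11550/23377
sensor matrix S = [[30/53, 30/41], [60/241, 60/97]]; det S = 8532000/50798221
solve [mL_A; mL_B] = S·[w00; w01] and [mR_A; mR_B] = S·[w10; w11]:
  w00 = 0, w01 = -1, w10 = 1/2, w11 = -1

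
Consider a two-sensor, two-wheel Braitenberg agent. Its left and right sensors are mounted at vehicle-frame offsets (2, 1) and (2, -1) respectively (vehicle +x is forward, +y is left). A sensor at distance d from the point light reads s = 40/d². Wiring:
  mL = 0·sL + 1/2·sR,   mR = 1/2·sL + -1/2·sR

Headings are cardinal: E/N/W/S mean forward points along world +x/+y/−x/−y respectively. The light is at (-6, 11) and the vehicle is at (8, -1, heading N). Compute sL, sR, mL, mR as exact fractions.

40/269 8/65 4/65 224/17485

left sensor world pos  = (7, 1); dL² = 269
right sensor world pos = (9, 1); dR² = 325
sL = 40/269 = 40/269
sR = 40/325 = 8/65
mL = 0·sL + 1/2·sR = 4/65
mR = 1/2·sL + -1/2·sR = 224/17485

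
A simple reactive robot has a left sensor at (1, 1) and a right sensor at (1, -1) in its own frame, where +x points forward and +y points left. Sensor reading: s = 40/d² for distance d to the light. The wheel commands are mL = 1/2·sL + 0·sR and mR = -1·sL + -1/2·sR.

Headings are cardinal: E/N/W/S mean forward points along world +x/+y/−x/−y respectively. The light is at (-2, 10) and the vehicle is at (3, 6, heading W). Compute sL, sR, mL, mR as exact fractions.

left sensor world pos  = (2, 5); dL² = 41
right sensor world pos = (2, 7); dR² = 25
sL = 40/41 = 40/41
sR = 40/25 = 8/5
mL = 1/2·sL + 0·sR = 20/41
mR = -1·sL + -1/2·sR = -364/205

40/41 8/5 20/41 -364/205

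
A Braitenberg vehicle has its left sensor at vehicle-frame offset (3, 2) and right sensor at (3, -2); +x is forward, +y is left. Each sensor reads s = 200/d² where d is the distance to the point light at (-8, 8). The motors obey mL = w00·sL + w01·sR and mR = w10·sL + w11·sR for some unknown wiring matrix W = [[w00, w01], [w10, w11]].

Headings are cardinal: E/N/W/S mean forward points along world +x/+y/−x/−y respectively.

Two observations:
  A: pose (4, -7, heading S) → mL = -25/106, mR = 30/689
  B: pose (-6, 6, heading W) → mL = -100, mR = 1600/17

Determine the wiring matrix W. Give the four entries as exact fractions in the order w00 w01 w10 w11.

obs A: pose=(4,-7,S) → sL=5/13, sR=25/53, mL=-25/106, mR=30/689
obs B: pose=(-6,6,W) → sL=200/17, sR=200, mL=-100, mR=1600/17
sensor matrix S = [[5/13, 25/53], [200/17, 200]]; det S = 836000/11713
solve [mL_A; mL_B] = S·[w00; w01] and [mR_A; mR_B] = S·[w10; w11]:
  w00 = 0, w01 = -1/2, w10 = -1/2, w11 = 1/2

0 -1/2 -1/2 1/2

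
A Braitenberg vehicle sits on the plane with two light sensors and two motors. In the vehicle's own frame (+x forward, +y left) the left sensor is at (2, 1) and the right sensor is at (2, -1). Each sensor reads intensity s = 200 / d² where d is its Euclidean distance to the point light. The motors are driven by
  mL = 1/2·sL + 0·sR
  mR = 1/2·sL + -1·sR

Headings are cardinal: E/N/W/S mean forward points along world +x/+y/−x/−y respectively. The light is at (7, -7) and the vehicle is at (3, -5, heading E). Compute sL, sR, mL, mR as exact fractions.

200/13 40 100/13 -420/13

left sensor world pos  = (5, -4); dL² = 13
right sensor world pos = (5, -6); dR² = 5
sL = 200/13 = 200/13
sR = 200/5 = 40
mL = 1/2·sL + 0·sR = 100/13
mR = 1/2·sL + -1·sR = -420/13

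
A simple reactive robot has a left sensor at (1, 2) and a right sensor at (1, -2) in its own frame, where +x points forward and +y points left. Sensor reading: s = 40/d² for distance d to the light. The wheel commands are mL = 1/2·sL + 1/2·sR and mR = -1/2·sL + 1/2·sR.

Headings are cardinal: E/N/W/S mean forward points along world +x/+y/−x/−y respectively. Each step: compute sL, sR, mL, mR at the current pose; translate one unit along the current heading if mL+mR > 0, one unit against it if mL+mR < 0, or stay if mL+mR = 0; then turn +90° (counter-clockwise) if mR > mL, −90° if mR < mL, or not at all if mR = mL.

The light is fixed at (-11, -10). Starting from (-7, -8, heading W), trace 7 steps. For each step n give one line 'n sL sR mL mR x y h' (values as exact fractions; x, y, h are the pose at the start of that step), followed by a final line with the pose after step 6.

n=0: pose=(-7,-8,W); sL=40/9, sR=8/5; mL=136/45, mR=-64/45; mL+mR=8/5 → advance +1; mR−mL=-40/9 → turn -1·90°
n=1: pose=(-8,-8,N); sL=4, sR=20/17; mL=44/17, mR=-24/17; mL+mR=20/17 → advance +1; mR−mL=-4 → turn -1·90°
n=2: pose=(-8,-7,E); sL=40/41, sR=40/17; mL=1160/697, mR=480/697; mL+mR=40/17 → advance +1; mR−mL=-40/41 → turn -1·90°
n=3: pose=(-7,-7,S); sL=1, sR=5; mL=3, mR=2; mL+mR=5 → advance +1; mR−mL=-1 → turn -1·90°
n=4: pose=(-7,-8,W); sL=40/9, sR=8/5; mL=136/45, mR=-64/45; mL+mR=8/5 → advance +1; mR−mL=-40/9 → turn -1·90°
n=5: pose=(-8,-8,N); sL=4, sR=20/17; mL=44/17, mR=-24/17; mL+mR=20/17 → advance +1; mR−mL=-4 → turn -1·90°
n=6: pose=(-8,-7,E); sL=40/41, sR=40/17; mL=1160/697, mR=480/697; mL+mR=40/17 → advance +1; mR−mL=-40/41 → turn -1·90°

0 40/9 8/5 136/45 -64/45 -7 -8 W
1 4 20/17 44/17 -24/17 -8 -8 N
2 40/41 40/17 1160/697 480/697 -8 -7 E
3 1 5 3 2 -7 -7 S
4 40/9 8/5 136/45 -64/45 -7 -8 W
5 4 20/17 44/17 -24/17 -8 -8 N
6 40/41 40/17 1160/697 480/697 -8 -7 E
final -7 -7 S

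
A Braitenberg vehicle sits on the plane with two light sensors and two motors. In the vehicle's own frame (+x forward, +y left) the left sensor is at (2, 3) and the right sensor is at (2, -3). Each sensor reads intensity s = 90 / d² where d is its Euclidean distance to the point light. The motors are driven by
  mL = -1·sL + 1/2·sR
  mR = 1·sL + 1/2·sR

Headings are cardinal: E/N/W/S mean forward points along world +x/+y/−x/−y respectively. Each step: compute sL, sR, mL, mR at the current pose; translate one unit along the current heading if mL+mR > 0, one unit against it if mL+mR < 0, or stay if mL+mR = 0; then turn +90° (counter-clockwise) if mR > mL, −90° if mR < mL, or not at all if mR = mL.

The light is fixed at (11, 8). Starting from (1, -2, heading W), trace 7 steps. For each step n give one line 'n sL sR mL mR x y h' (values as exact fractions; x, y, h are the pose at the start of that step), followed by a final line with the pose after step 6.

0 90/313 90/193 -3285/60409 31455/60409 1 -2 W
1 45/104 9/34 -531/1768 999/1768 0 -2 S
2 18/29 90/277 -3681/8033 6291/8033 0 -3 E
3 9/25 9/13 -9/650 459/650 1 -3 N
4 90/313 90/193 -3285/60409 31455/60409 1 -2 W
5 45/104 9/34 -531/1768 999/1768 0 -2 S
6 18/29 90/277 -3681/8033 6291/8033 0 -3 E
final 1 -3 N

n=0: pose=(1,-2,W); sL=90/313, sR=90/193; mL=-3285/60409, mR=31455/60409; mL+mR=90/193 → advance +1; mR−mL=180/313 → turn +1·90°
n=1: pose=(0,-2,S); sL=45/104, sR=9/34; mL=-531/1768, mR=999/1768; mL+mR=9/34 → advance +1; mR−mL=45/52 → turn +1·90°
n=2: pose=(0,-3,E); sL=18/29, sR=90/277; mL=-3681/8033, mR=6291/8033; mL+mR=90/277 → advance +1; mR−mL=36/29 → turn +1·90°
n=3: pose=(1,-3,N); sL=9/25, sR=9/13; mL=-9/650, mR=459/650; mL+mR=9/13 → advance +1; mR−mL=18/25 → turn +1·90°
n=4: pose=(1,-2,W); sL=90/313, sR=90/193; mL=-3285/60409, mR=31455/60409; mL+mR=90/193 → advance +1; mR−mL=180/313 → turn +1·90°
n=5: pose=(0,-2,S); sL=45/104, sR=9/34; mL=-531/1768, mR=999/1768; mL+mR=9/34 → advance +1; mR−mL=45/52 → turn +1·90°
n=6: pose=(0,-3,E); sL=18/29, sR=90/277; mL=-3681/8033, mR=6291/8033; mL+mR=90/277 → advance +1; mR−mL=36/29 → turn +1·90°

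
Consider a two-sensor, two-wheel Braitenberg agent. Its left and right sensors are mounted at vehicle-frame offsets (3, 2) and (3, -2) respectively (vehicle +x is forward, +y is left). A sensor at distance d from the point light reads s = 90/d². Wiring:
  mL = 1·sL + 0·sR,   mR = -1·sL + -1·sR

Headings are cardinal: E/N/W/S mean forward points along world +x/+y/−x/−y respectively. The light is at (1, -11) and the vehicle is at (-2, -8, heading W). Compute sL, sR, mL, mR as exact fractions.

90/37 90/61 90/37 -8820/2257

left sensor world pos  = (-5, -10); dL² = 37
right sensor world pos = (-5, -6); dR² = 61
sL = 90/37 = 90/37
sR = 90/61 = 90/61
mL = 1·sL + 0·sR = 90/37
mR = -1·sL + -1·sR = -8820/2257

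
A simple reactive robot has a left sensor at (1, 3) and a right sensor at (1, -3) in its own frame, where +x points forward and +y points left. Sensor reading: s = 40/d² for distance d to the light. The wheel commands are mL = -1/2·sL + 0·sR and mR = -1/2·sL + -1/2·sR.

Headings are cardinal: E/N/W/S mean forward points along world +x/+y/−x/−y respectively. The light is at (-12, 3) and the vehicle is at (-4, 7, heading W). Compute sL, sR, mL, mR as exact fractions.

left sensor world pos  = (-5, 4); dL² = 50
right sensor world pos = (-5, 10); dR² = 98
sL = 40/50 = 4/5
sR = 40/98 = 20/49
mL = -1/2·sL + 0·sR = -2/5
mR = -1/2·sL + -1/2·sR = -148/245

4/5 20/49 -2/5 -148/245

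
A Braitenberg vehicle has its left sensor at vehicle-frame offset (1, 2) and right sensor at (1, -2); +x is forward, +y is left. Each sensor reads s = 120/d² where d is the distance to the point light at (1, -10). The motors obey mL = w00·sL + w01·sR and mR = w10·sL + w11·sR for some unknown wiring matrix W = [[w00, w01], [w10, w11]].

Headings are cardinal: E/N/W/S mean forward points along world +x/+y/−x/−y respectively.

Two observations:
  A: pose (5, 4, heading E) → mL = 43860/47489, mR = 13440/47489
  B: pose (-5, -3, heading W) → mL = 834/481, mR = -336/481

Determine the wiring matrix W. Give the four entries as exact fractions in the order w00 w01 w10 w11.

1/2 1 -1 1

obs A: pose=(5,4,E) → sL=120/281, sR=120/169, mL=43860/47489, mR=13440/47489
obs B: pose=(-5,-3,W) → sL=60/37, sR=12/13, mL=834/481, mR=-336/481
sensor matrix S = [[120/281, 120/169], [60/37, 12/13]]; det S = -1330560/1757093
solve [mL_A; mL_B] = S·[w00; w01] and [mR_A; mR_B] = S·[w10; w11]:
  w00 = 1/2, w01 = 1, w10 = -1, w11 = 1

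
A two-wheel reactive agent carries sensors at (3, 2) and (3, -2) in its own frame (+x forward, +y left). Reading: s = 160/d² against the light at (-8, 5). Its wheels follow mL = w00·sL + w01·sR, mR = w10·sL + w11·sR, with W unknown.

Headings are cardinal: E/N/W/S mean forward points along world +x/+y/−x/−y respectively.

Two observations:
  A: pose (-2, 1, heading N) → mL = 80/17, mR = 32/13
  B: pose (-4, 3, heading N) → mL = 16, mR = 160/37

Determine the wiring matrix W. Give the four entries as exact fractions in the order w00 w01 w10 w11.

obs A: pose=(-2,1,N) → sL=160/17, sR=32/13, mL=80/17, mR=32/13
obs B: pose=(-4,3,N) → sL=32, sR=160/37, mL=16, mR=160/37
sensor matrix S = [[160/17, 32/13], [32, 160/37]]; det S = -311296/8177
solve [mL_A; mL_B] = S·[w00; w01] and [mR_A; mR_B] = S·[w10; w11]:
  w00 = 1/2, w01 = 0, w10 = 0, w11 = 1

1/2 0 0 1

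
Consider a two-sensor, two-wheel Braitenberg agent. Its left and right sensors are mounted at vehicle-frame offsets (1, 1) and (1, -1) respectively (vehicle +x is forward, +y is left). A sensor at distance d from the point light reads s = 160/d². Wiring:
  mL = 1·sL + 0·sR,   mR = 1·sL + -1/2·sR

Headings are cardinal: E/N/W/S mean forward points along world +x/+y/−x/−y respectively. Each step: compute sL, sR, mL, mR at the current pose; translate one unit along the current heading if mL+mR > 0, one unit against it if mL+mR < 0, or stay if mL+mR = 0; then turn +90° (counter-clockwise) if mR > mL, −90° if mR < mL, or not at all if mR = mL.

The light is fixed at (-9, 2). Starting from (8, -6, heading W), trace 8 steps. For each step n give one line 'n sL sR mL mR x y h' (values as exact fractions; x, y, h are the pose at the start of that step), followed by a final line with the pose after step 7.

0 160/337 32/61 160/337 4368/20557 8 -6 W
1 80/137 80/169 80/137 8040/23153 7 -6 N
2 32/65 160/353 32/65 6096/22945 7 -5 E
3 40/97 1/2 40/97 63/388 8 -5 S
4 160/337 32/61 160/337 4368/20557 8 -6 W
5 80/137 80/169 80/137 8040/23153 7 -6 N
6 32/65 160/353 32/65 6096/22945 7 -5 E
7 40/97 1/2 40/97 63/388 8 -5 S
final 8 -6 W

n=0: pose=(8,-6,W); sL=160/337, sR=32/61; mL=160/337, mR=4368/20557; mL+mR=14128/20557 → advance +1; mR−mL=-16/61 → turn -1·90°
n=1: pose=(7,-6,N); sL=80/137, sR=80/169; mL=80/137, mR=8040/23153; mL+mR=21560/23153 → advance +1; mR−mL=-40/169 → turn -1·90°
n=2: pose=(7,-5,E); sL=32/65, sR=160/353; mL=32/65, mR=6096/22945; mL+mR=17392/22945 → advance +1; mR−mL=-80/353 → turn -1·90°
n=3: pose=(8,-5,S); sL=40/97, sR=1/2; mL=40/97, mR=63/388; mL+mR=223/388 → advance +1; mR−mL=-1/4 → turn -1·90°
n=4: pose=(8,-6,W); sL=160/337, sR=32/61; mL=160/337, mR=4368/20557; mL+mR=14128/20557 → advance +1; mR−mL=-16/61 → turn -1·90°
n=5: pose=(7,-6,N); sL=80/137, sR=80/169; mL=80/137, mR=8040/23153; mL+mR=21560/23153 → advance +1; mR−mL=-40/169 → turn -1·90°
n=6: pose=(7,-5,E); sL=32/65, sR=160/353; mL=32/65, mR=6096/22945; mL+mR=17392/22945 → advance +1; mR−mL=-80/353 → turn -1·90°
n=7: pose=(8,-5,S); sL=40/97, sR=1/2; mL=40/97, mR=63/388; mL+mR=223/388 → advance +1; mR−mL=-1/4 → turn -1·90°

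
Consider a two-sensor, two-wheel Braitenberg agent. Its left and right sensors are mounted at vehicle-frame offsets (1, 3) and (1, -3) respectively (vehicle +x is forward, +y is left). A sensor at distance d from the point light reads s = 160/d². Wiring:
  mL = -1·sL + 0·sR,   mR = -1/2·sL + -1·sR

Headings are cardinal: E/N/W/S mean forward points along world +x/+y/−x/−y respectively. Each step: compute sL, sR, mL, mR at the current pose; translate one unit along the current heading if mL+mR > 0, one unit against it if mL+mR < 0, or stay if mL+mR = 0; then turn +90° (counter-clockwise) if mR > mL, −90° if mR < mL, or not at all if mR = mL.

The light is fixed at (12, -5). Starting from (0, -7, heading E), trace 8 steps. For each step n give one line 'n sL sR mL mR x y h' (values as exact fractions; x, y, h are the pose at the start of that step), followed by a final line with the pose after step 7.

n=0: pose=(0,-7,E); sL=80/61, sR=80/73; mL=-80/61, mR=-7800/4453; mL+mR=-13640/4453 → advance -1; mR−mL=-1960/4453 → turn -1·90°
n=1: pose=(-1,-7,S); sL=160/109, sR=32/53; mL=-160/109, mR=-7728/5777; mL+mR=-16208/5777 → advance -1; mR−mL=752/5777 → turn +1·90°
n=2: pose=(-1,-6,E); sL=40/37, sR=1; mL=-40/37, mR=-57/37; mL+mR=-97/37 → advance -1; mR−mL=-17/37 → turn -1·90°
n=3: pose=(-2,-6,S); sL=32/25, sR=160/293; mL=-32/25, mR=-8688/7325; mL+mR=-18064/7325 → advance -1; mR−mL=688/7325 → turn +1·90°
n=4: pose=(-2,-5,E); sL=80/89, sR=80/89; mL=-80/89, mR=-120/89; mL+mR=-200/89 → advance -1; mR−mL=-40/89 → turn -1·90°
n=5: pose=(-3,-5,S); sL=32/29, sR=32/65; mL=-32/29, mR=-1968/1885; mL+mR=-4048/1885 → advance -1; mR−mL=112/1885 → turn +1·90°
n=6: pose=(-3,-4,E); sL=40/53, sR=4/5; mL=-40/53, mR=-312/265; mL+mR=-512/265 → advance -1; mR−mL=-112/265 → turn -1·90°
n=7: pose=(-4,-4,S); sL=160/169, sR=160/361; mL=-160/169, mR=-55920/61009; mL+mR=-113680/61009 → advance -1; mR−mL=1840/61009 → turn +1·90°

0 80/61 80/73 -80/61 -7800/4453 0 -7 E
1 160/109 32/53 -160/109 -7728/5777 -1 -7 S
2 40/37 1 -40/37 -57/37 -1 -6 E
3 32/25 160/293 -32/25 -8688/7325 -2 -6 S
4 80/89 80/89 -80/89 -120/89 -2 -5 E
5 32/29 32/65 -32/29 -1968/1885 -3 -5 S
6 40/53 4/5 -40/53 -312/265 -3 -4 E
7 160/169 160/361 -160/169 -55920/61009 -4 -4 S
final -4 -3 E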